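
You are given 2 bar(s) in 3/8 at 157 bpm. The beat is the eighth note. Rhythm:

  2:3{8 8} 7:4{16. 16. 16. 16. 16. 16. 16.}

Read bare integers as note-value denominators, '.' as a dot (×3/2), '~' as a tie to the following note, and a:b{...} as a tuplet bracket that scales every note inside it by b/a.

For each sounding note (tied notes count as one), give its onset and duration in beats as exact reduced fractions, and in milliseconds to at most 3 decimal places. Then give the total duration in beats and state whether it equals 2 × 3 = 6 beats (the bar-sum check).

1) 0.0ms=0b +573.248ms=3/2b
2) 573.248ms=3/2b +573.248ms=3/2b
3) 1146.497ms=3b +163.785ms=3/7b
4) 1310.282ms=24/7b +163.785ms=3/7b
5) 1474.067ms=27/7b +163.785ms=3/7b
6) 1637.853ms=30/7b +163.785ms=3/7b
7) 1801.638ms=33/7b +163.785ms=3/7b
8) 1965.423ms=36/7b +163.785ms=3/7b
9) 2129.208ms=39/7b +163.785ms=3/7b
Σ=6b of 6 (157bpm 3/8) — PASS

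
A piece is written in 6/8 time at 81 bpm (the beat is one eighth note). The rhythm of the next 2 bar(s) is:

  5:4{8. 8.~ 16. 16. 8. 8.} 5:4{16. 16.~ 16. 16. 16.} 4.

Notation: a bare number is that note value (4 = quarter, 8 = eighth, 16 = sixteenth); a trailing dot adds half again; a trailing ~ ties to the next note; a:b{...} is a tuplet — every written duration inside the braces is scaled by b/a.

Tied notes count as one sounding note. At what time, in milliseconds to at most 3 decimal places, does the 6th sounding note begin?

note 6 onset = 6b = 4444.444ms

1. 0.0ms @ 0 + 888.889ms (6/5)
2. 888.889ms @ 6/5 + 1333.333ms (9/5)
3. 2222.222ms @ 3 + 444.444ms (3/5)
4. 2666.667ms @ 18/5 + 888.889ms (6/5)
5. 3555.556ms @ 24/5 + 888.889ms (6/5)
6. 4444.444ms @ 6 + 444.444ms (3/5)
7. 4888.889ms @ 33/5 + 888.889ms (6/5)
8. 5777.778ms @ 39/5 + 444.444ms (3/5)
9. 6222.222ms @ 42/5 + 444.444ms (3/5)
10. 6666.667ms @ 9 + 2222.222ms (3)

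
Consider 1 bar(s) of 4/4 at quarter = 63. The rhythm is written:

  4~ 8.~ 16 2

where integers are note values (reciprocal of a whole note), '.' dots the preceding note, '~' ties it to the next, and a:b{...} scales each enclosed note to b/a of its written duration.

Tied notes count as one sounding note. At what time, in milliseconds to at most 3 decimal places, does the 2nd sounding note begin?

1. 0.0ms @ 0 + 1904.762ms (2)
2. 1904.762ms @ 2 + 1904.762ms (2)

note 2 onset = 2b = 1904.762ms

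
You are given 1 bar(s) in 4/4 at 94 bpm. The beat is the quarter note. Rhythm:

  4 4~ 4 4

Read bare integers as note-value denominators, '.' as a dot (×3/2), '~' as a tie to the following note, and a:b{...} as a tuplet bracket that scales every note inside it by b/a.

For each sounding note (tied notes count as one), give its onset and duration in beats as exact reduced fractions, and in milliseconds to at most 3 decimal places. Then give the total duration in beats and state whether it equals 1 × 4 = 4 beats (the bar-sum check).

1) 0.0ms=0b +638.298ms=1b
2) 638.298ms=1b +1276.596ms=2b
3) 1914.894ms=3b +638.298ms=1b
Σ=4b of 4 (94bpm 4/4) — PASS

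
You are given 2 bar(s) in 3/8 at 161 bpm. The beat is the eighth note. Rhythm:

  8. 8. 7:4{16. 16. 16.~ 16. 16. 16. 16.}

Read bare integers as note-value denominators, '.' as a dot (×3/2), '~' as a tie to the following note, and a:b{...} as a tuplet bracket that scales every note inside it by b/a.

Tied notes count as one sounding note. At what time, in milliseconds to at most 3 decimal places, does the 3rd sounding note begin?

note 3 onset = 3b = 1118.012ms

1. 0.0ms @ 0 + 559.006ms (3/2)
2. 559.006ms @ 3/2 + 559.006ms (3/2)
3. 1118.012ms @ 3 + 159.716ms (3/7)
4. 1277.728ms @ 24/7 + 159.716ms (3/7)
5. 1437.445ms @ 27/7 + 319.432ms (6/7)
6. 1756.877ms @ 33/7 + 159.716ms (3/7)
7. 1916.593ms @ 36/7 + 159.716ms (3/7)
8. 2076.309ms @ 39/7 + 159.716ms (3/7)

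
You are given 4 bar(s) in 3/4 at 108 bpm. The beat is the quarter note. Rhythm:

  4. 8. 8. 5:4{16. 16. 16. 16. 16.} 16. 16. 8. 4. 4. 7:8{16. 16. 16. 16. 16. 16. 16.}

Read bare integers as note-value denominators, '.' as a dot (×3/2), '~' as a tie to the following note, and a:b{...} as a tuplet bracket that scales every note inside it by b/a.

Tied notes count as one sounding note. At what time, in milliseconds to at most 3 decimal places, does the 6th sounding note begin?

note 6 onset = 18/5b = 2000.0ms

1. 0.0ms @ 0 + 833.333ms (3/2)
2. 833.333ms @ 3/2 + 416.667ms (3/4)
3. 1250.0ms @ 9/4 + 416.667ms (3/4)
4. 1666.667ms @ 3 + 166.667ms (3/10)
5. 1833.333ms @ 33/10 + 166.667ms (3/10)
6. 2000.0ms @ 18/5 + 166.667ms (3/10)
7. 2166.667ms @ 39/10 + 166.667ms (3/10)
8. 2333.333ms @ 21/5 + 166.667ms (3/10)
9. 2500.0ms @ 9/2 + 208.333ms (3/8)
10. 2708.333ms @ 39/8 + 208.333ms (3/8)
11. 2916.667ms @ 21/4 + 416.667ms (3/4)
12. 3333.333ms @ 6 + 833.333ms (3/2)
13. 4166.667ms @ 15/2 + 833.333ms (3/2)
14. 5000.0ms @ 9 + 238.095ms (3/7)
15. 5238.095ms @ 66/7 + 238.095ms (3/7)
16. 5476.19ms @ 69/7 + 238.095ms (3/7)
17. 5714.286ms @ 72/7 + 238.095ms (3/7)
18. 5952.381ms @ 75/7 + 238.095ms (3/7)
19. 6190.476ms @ 78/7 + 238.095ms (3/7)
20. 6428.571ms @ 81/7 + 238.095ms (3/7)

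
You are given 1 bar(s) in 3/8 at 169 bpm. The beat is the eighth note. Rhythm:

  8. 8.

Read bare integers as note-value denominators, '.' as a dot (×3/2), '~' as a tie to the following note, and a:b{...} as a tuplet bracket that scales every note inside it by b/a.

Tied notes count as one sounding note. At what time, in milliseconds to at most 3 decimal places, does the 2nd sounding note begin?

note 2 onset = 3/2b = 532.544ms

1. 0.0ms @ 0 + 532.544ms (3/2)
2. 532.544ms @ 3/2 + 532.544ms (3/2)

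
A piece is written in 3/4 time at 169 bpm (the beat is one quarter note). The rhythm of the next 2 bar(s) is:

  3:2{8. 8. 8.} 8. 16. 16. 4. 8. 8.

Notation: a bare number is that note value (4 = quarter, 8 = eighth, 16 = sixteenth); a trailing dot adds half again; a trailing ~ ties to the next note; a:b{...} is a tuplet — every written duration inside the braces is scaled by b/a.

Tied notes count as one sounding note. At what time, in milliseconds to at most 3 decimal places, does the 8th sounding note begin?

1. 0.0ms @ 0 + 177.515ms (1/2)
2. 177.515ms @ 1/2 + 177.515ms (1/2)
3. 355.03ms @ 1 + 177.515ms (1/2)
4. 532.544ms @ 3/2 + 266.272ms (3/4)
5. 798.817ms @ 9/4 + 133.136ms (3/8)
6. 931.953ms @ 21/8 + 133.136ms (3/8)
7. 1065.089ms @ 3 + 532.544ms (3/2)
8. 1597.633ms @ 9/2 + 266.272ms (3/4)
9. 1863.905ms @ 21/4 + 266.272ms (3/4)

note 8 onset = 9/2b = 1597.633ms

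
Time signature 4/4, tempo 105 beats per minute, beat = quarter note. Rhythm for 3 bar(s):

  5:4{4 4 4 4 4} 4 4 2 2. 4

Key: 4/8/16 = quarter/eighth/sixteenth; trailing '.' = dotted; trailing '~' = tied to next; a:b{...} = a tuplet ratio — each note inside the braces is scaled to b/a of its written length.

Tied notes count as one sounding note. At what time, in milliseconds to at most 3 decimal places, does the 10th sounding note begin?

note 10 onset = 11b = 6285.714ms

1. 0.0ms @ 0 + 457.143ms (4/5)
2. 457.143ms @ 4/5 + 457.143ms (4/5)
3. 914.286ms @ 8/5 + 457.143ms (4/5)
4. 1371.429ms @ 12/5 + 457.143ms (4/5)
5. 1828.571ms @ 16/5 + 457.143ms (4/5)
6. 2285.714ms @ 4 + 571.429ms (1)
7. 2857.143ms @ 5 + 571.429ms (1)
8. 3428.571ms @ 6 + 1142.857ms (2)
9. 4571.429ms @ 8 + 1714.286ms (3)
10. 6285.714ms @ 11 + 571.429ms (1)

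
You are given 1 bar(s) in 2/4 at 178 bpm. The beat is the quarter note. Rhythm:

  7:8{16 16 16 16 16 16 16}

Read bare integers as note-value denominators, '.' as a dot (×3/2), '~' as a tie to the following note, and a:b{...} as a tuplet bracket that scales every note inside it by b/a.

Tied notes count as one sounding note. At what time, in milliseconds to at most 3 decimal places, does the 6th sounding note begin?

1. 0.0ms @ 0 + 96.308ms (2/7)
2. 96.308ms @ 2/7 + 96.308ms (2/7)
3. 192.616ms @ 4/7 + 96.308ms (2/7)
4. 288.925ms @ 6/7 + 96.308ms (2/7)
5. 385.233ms @ 8/7 + 96.308ms (2/7)
6. 481.541ms @ 10/7 + 96.308ms (2/7)
7. 577.849ms @ 12/7 + 96.308ms (2/7)

note 6 onset = 10/7b = 481.541ms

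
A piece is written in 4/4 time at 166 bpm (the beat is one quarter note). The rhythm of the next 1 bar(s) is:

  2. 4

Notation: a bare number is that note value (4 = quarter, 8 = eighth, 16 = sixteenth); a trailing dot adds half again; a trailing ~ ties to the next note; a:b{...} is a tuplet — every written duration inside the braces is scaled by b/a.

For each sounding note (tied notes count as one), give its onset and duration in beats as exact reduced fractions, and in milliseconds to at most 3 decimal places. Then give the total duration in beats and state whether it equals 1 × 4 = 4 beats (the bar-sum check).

1) 0.0ms=0b +1084.337ms=3b
2) 1084.337ms=3b +361.446ms=1b
Σ=4b of 4 (166bpm 4/4) — PASS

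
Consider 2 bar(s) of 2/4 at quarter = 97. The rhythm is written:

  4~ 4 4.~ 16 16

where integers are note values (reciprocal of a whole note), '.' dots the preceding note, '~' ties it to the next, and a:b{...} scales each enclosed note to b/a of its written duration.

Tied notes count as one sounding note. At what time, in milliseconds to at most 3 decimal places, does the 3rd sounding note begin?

1. 0.0ms @ 0 + 1237.113ms (2)
2. 1237.113ms @ 2 + 1082.474ms (7/4)
3. 2319.588ms @ 15/4 + 154.639ms (1/4)

note 3 onset = 15/4b = 2319.588ms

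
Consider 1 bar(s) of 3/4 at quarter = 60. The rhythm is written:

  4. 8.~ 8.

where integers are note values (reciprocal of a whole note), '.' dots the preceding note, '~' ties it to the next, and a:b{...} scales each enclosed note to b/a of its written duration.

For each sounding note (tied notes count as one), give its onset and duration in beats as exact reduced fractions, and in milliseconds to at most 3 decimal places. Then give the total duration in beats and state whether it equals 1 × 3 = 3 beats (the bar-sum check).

1) 0.0ms=0b +1500.0ms=3/2b
2) 1500.0ms=3/2b +1500.0ms=3/2b
Σ=3b of 3 (60bpm 3/4) — PASS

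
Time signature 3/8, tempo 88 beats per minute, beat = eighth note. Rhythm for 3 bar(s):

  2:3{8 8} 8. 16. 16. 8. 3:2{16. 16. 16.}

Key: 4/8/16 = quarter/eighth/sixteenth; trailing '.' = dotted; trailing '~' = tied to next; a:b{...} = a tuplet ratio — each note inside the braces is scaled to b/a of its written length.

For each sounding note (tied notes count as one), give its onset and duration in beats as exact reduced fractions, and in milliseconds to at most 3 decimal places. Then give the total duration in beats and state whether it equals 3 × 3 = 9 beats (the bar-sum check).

1) 0.0ms=0b +1022.727ms=3/2b
2) 1022.727ms=3/2b +1022.727ms=3/2b
3) 2045.455ms=3b +1022.727ms=3/2b
4) 3068.182ms=9/2b +511.364ms=3/4b
5) 3579.545ms=21/4b +511.364ms=3/4b
6) 4090.909ms=6b +1022.727ms=3/2b
7) 5113.636ms=15/2b +340.909ms=1/2b
8) 5454.545ms=8b +340.909ms=1/2b
9) 5795.455ms=17/2b +340.909ms=1/2b
Σ=9b of 9 (88bpm 3/8) — PASS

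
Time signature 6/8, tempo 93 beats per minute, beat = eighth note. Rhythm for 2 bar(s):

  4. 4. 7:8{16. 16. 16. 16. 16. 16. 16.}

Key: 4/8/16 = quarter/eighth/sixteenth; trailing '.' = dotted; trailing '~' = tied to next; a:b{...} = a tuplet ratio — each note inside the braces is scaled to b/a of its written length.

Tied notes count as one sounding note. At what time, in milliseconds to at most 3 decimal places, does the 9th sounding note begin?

note 9 onset = 78/7b = 7188.94ms

1. 0.0ms @ 0 + 1935.484ms (3)
2. 1935.484ms @ 3 + 1935.484ms (3)
3. 3870.968ms @ 6 + 552.995ms (6/7)
4. 4423.963ms @ 48/7 + 552.995ms (6/7)
5. 4976.959ms @ 54/7 + 552.995ms (6/7)
6. 5529.954ms @ 60/7 + 552.995ms (6/7)
7. 6082.949ms @ 66/7 + 552.995ms (6/7)
8. 6635.945ms @ 72/7 + 552.995ms (6/7)
9. 7188.94ms @ 78/7 + 552.995ms (6/7)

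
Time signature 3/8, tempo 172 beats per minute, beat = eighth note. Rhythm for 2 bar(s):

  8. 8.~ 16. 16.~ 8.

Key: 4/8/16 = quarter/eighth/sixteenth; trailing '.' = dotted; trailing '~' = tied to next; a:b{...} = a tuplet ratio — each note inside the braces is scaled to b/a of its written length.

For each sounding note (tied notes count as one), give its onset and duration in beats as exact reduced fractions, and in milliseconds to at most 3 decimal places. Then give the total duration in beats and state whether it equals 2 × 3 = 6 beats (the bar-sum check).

1) 0.0ms=0b +523.256ms=3/2b
2) 523.256ms=3/2b +784.884ms=9/4b
3) 1308.14ms=15/4b +784.884ms=9/4b
Σ=6b of 6 (172bpm 3/8) — PASS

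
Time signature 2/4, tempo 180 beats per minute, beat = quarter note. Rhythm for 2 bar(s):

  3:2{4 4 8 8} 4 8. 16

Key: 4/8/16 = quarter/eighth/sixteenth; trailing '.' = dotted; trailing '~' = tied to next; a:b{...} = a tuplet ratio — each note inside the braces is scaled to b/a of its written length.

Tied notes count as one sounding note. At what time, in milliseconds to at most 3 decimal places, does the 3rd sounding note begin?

1. 0.0ms @ 0 + 222.222ms (2/3)
2. 222.222ms @ 2/3 + 222.222ms (2/3)
3. 444.444ms @ 4/3 + 111.111ms (1/3)
4. 555.556ms @ 5/3 + 111.111ms (1/3)
5. 666.667ms @ 2 + 333.333ms (1)
6. 1000.0ms @ 3 + 250.0ms (3/4)
7. 1250.0ms @ 15/4 + 83.333ms (1/4)

note 3 onset = 4/3b = 444.444ms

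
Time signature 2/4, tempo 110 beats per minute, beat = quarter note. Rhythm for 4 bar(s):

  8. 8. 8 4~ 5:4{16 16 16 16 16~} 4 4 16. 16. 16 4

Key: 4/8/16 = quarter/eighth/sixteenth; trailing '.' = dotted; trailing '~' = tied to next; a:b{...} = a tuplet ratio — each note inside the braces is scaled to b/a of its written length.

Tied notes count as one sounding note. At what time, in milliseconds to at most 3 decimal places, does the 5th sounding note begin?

note 5 onset = 16/5b = 1745.455ms

1. 0.0ms @ 0 + 409.091ms (3/4)
2. 409.091ms @ 3/4 + 409.091ms (3/4)
3. 818.182ms @ 3/2 + 272.727ms (1/2)
4. 1090.909ms @ 2 + 654.545ms (6/5)
5. 1745.455ms @ 16/5 + 109.091ms (1/5)
6. 1854.545ms @ 17/5 + 109.091ms (1/5)
7. 1963.636ms @ 18/5 + 109.091ms (1/5)
8. 2072.727ms @ 19/5 + 654.545ms (6/5)
9. 2727.273ms @ 5 + 545.455ms (1)
10. 3272.727ms @ 6 + 204.545ms (3/8)
11. 3477.273ms @ 51/8 + 204.545ms (3/8)
12. 3681.818ms @ 27/4 + 136.364ms (1/4)
13. 3818.182ms @ 7 + 545.455ms (1)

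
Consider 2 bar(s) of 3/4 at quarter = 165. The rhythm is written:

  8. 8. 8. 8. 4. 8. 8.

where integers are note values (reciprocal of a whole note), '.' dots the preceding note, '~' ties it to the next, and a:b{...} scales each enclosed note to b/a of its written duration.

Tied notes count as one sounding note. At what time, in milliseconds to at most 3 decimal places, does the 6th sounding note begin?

note 6 onset = 9/2b = 1636.364ms

1. 0.0ms @ 0 + 272.727ms (3/4)
2. 272.727ms @ 3/4 + 272.727ms (3/4)
3. 545.455ms @ 3/2 + 272.727ms (3/4)
4. 818.182ms @ 9/4 + 272.727ms (3/4)
5. 1090.909ms @ 3 + 545.455ms (3/2)
6. 1636.364ms @ 9/2 + 272.727ms (3/4)
7. 1909.091ms @ 21/4 + 272.727ms (3/4)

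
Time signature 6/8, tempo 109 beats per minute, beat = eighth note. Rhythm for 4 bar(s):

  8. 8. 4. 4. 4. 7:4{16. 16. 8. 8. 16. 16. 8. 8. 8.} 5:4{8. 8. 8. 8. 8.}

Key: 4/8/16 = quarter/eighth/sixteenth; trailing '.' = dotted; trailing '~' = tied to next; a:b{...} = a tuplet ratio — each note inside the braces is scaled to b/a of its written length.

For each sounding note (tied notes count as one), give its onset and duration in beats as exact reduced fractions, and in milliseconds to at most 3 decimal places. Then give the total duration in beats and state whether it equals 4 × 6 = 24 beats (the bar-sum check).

1) 0.0ms=0b +825.688ms=3/2b
2) 825.688ms=3/2b +825.688ms=3/2b
3) 1651.376ms=3b +1651.376ms=3b
4) 3302.752ms=6b +1651.376ms=3b
5) 4954.128ms=9b +1651.376ms=3b
6) 6605.505ms=12b +235.911ms=3/7b
7) 6841.415ms=87/7b +235.911ms=3/7b
8) 7077.326ms=90/7b +471.822ms=6/7b
9) 7549.148ms=96/7b +471.822ms=6/7b
10) 8020.97ms=102/7b +235.911ms=3/7b
11) 8256.881ms=15b +235.911ms=3/7b
12) 8492.792ms=108/7b +471.822ms=6/7b
13) 8964.613ms=114/7b +471.822ms=6/7b
14) 9436.435ms=120/7b +471.822ms=6/7b
15) 9908.257ms=18b +660.55ms=6/5b
16) 10568.807ms=96/5b +660.55ms=6/5b
17) 11229.358ms=102/5b +660.55ms=6/5b
18) 11889.908ms=108/5b +660.55ms=6/5b
19) 12550.459ms=114/5b +660.55ms=6/5b
Σ=24b of 24 (109bpm 6/8) — PASS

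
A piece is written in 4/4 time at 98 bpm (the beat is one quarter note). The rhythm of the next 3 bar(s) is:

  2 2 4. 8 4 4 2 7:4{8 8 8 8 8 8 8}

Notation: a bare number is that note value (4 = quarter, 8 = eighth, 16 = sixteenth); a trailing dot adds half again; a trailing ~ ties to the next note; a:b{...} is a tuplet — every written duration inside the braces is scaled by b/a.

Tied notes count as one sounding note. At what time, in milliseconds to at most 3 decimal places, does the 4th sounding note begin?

1. 0.0ms @ 0 + 1224.49ms (2)
2. 1224.49ms @ 2 + 1224.49ms (2)
3. 2448.98ms @ 4 + 918.367ms (3/2)
4. 3367.347ms @ 11/2 + 306.122ms (1/2)
5. 3673.469ms @ 6 + 612.245ms (1)
6. 4285.714ms @ 7 + 612.245ms (1)
7. 4897.959ms @ 8 + 1224.49ms (2)
8. 6122.449ms @ 10 + 174.927ms (2/7)
9. 6297.376ms @ 72/7 + 174.927ms (2/7)
10. 6472.303ms @ 74/7 + 174.927ms (2/7)
11. 6647.23ms @ 76/7 + 174.927ms (2/7)
12. 6822.157ms @ 78/7 + 174.927ms (2/7)
13. 6997.085ms @ 80/7 + 174.927ms (2/7)
14. 7172.012ms @ 82/7 + 174.927ms (2/7)

note 4 onset = 11/2b = 3367.347ms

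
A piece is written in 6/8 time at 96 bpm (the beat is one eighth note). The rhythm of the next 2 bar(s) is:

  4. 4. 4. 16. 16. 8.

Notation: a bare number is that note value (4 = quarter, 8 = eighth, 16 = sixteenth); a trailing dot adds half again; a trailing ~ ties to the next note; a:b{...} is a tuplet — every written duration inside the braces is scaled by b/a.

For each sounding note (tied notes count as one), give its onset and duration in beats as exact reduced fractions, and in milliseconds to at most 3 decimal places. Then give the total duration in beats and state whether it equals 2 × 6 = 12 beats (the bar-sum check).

1) 0.0ms=0b +1875.0ms=3b
2) 1875.0ms=3b +1875.0ms=3b
3) 3750.0ms=6b +1875.0ms=3b
4) 5625.0ms=9b +468.75ms=3/4b
5) 6093.75ms=39/4b +468.75ms=3/4b
6) 6562.5ms=21/2b +937.5ms=3/2b
Σ=12b of 12 (96bpm 6/8) — PASS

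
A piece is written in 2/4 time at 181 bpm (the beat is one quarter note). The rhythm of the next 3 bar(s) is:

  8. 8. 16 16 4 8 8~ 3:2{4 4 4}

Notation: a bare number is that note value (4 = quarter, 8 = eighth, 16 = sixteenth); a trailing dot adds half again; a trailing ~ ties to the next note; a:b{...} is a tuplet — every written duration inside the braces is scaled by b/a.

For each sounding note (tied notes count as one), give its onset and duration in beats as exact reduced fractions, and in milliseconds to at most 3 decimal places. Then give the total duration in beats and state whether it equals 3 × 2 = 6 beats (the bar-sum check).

1) 0.0ms=0b +248.619ms=3/4b
2) 248.619ms=3/4b +248.619ms=3/4b
3) 497.238ms=3/2b +82.873ms=1/4b
4) 580.11ms=7/4b +82.873ms=1/4b
5) 662.983ms=2b +331.492ms=1b
6) 994.475ms=3b +165.746ms=1/2b
7) 1160.221ms=7/2b +386.74ms=7/6b
8) 1546.961ms=14/3b +220.994ms=2/3b
9) 1767.956ms=16/3b +220.994ms=2/3b
Σ=6b of 6 (181bpm 2/4) — PASS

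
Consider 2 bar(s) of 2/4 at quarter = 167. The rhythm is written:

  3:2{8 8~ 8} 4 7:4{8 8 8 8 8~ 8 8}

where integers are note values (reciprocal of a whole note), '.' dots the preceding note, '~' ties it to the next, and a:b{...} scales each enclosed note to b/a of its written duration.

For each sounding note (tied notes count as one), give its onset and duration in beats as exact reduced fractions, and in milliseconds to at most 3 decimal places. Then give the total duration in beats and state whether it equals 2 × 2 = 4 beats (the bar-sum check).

1) 0.0ms=0b +119.76ms=1/3b
2) 119.76ms=1/3b +239.521ms=2/3b
3) 359.281ms=1b +359.281ms=1b
4) 718.563ms=2b +102.652ms=2/7b
5) 821.215ms=16/7b +102.652ms=2/7b
6) 923.867ms=18/7b +102.652ms=2/7b
7) 1026.518ms=20/7b +102.652ms=2/7b
8) 1129.17ms=22/7b +205.304ms=4/7b
9) 1334.474ms=26/7b +102.652ms=2/7b
Σ=4b of 4 (167bpm 2/4) — PASS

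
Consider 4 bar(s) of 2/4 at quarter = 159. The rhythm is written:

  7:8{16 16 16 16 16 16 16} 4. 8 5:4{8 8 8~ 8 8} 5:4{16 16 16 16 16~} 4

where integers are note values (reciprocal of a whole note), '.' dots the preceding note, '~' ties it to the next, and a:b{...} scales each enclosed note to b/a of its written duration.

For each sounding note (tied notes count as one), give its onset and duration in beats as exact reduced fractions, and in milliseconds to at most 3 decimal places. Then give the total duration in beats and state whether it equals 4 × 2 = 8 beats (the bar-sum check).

1) 0.0ms=0b +107.817ms=2/7b
2) 107.817ms=2/7b +107.817ms=2/7b
3) 215.633ms=4/7b +107.817ms=2/7b
4) 323.45ms=6/7b +107.817ms=2/7b
5) 431.267ms=8/7b +107.817ms=2/7b
6) 539.084ms=10/7b +107.817ms=2/7b
7) 646.9ms=12/7b +107.817ms=2/7b
8) 754.717ms=2b +566.038ms=3/2b
9) 1320.755ms=7/2b +188.679ms=1/2b
10) 1509.434ms=4b +150.943ms=2/5b
11) 1660.377ms=22/5b +150.943ms=2/5b
12) 1811.321ms=24/5b +301.887ms=4/5b
13) 2113.208ms=28/5b +150.943ms=2/5b
14) 2264.151ms=6b +75.472ms=1/5b
15) 2339.623ms=31/5b +75.472ms=1/5b
16) 2415.094ms=32/5b +75.472ms=1/5b
17) 2490.566ms=33/5b +75.472ms=1/5b
18) 2566.038ms=34/5b +452.83ms=6/5b
Σ=8b of 8 (159bpm 2/4) — PASS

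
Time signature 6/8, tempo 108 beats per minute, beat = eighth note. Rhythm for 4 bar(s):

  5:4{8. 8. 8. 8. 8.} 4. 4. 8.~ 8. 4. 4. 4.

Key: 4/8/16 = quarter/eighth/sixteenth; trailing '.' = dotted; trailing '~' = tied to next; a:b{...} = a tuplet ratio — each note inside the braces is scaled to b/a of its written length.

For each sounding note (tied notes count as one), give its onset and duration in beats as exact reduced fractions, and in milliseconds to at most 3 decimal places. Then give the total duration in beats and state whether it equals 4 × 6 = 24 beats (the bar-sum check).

1) 0.0ms=0b +666.667ms=6/5b
2) 666.667ms=6/5b +666.667ms=6/5b
3) 1333.333ms=12/5b +666.667ms=6/5b
4) 2000.0ms=18/5b +666.667ms=6/5b
5) 2666.667ms=24/5b +666.667ms=6/5b
6) 3333.333ms=6b +1666.667ms=3b
7) 5000.0ms=9b +1666.667ms=3b
8) 6666.667ms=12b +1666.667ms=3b
9) 8333.333ms=15b +1666.667ms=3b
10) 10000.0ms=18b +1666.667ms=3b
11) 11666.667ms=21b +1666.667ms=3b
Σ=24b of 24 (108bpm 6/8) — PASS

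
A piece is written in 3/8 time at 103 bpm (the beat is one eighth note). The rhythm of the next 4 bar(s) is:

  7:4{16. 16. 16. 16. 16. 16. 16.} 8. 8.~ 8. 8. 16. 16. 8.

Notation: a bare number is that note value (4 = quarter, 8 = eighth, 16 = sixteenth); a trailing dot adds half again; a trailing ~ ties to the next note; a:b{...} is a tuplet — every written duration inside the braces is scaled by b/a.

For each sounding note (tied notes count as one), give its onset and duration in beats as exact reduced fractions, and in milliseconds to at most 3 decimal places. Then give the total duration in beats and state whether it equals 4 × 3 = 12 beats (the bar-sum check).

1) 0.0ms=0b +249.653ms=3/7b
2) 249.653ms=3/7b +249.653ms=3/7b
3) 499.307ms=6/7b +249.653ms=3/7b
4) 748.96ms=9/7b +249.653ms=3/7b
5) 998.613ms=12/7b +249.653ms=3/7b
6) 1248.266ms=15/7b +249.653ms=3/7b
7) 1497.92ms=18/7b +249.653ms=3/7b
8) 1747.573ms=3b +873.786ms=3/2b
9) 2621.359ms=9/2b +1747.573ms=3b
10) 4368.932ms=15/2b +873.786ms=3/2b
11) 5242.718ms=9b +436.893ms=3/4b
12) 5679.612ms=39/4b +436.893ms=3/4b
13) 6116.505ms=21/2b +873.786ms=3/2b
Σ=12b of 12 (103bpm 3/8) — PASS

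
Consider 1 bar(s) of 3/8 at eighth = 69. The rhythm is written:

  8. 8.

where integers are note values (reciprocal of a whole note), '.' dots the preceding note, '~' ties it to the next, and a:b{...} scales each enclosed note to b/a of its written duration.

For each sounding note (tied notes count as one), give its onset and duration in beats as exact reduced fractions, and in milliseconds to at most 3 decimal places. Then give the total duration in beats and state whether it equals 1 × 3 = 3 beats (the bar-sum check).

1) 0.0ms=0b +1304.348ms=3/2b
2) 1304.348ms=3/2b +1304.348ms=3/2b
Σ=3b of 3 (69bpm 3/8) — PASS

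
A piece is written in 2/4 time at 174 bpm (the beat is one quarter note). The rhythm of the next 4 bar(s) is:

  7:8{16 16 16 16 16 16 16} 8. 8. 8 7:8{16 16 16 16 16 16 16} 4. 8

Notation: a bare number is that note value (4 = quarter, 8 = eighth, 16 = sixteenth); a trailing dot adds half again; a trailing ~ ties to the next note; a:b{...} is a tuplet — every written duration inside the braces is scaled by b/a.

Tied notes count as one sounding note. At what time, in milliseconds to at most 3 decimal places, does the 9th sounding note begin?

1. 0.0ms @ 0 + 98.522ms (2/7)
2. 98.522ms @ 2/7 + 98.522ms (2/7)
3. 197.044ms @ 4/7 + 98.522ms (2/7)
4. 295.567ms @ 6/7 + 98.522ms (2/7)
5. 394.089ms @ 8/7 + 98.522ms (2/7)
6. 492.611ms @ 10/7 + 98.522ms (2/7)
7. 591.133ms @ 12/7 + 98.522ms (2/7)
8. 689.655ms @ 2 + 258.621ms (3/4)
9. 948.276ms @ 11/4 + 258.621ms (3/4)
10. 1206.897ms @ 7/2 + 172.414ms (1/2)
11. 1379.31ms @ 4 + 98.522ms (2/7)
12. 1477.833ms @ 30/7 + 98.522ms (2/7)
13. 1576.355ms @ 32/7 + 98.522ms (2/7)
14. 1674.877ms @ 34/7 + 98.522ms (2/7)
15. 1773.399ms @ 36/7 + 98.522ms (2/7)
16. 1871.921ms @ 38/7 + 98.522ms (2/7)
17. 1970.443ms @ 40/7 + 98.522ms (2/7)
18. 2068.966ms @ 6 + 517.241ms (3/2)
19. 2586.207ms @ 15/2 + 172.414ms (1/2)

note 9 onset = 11/4b = 948.276ms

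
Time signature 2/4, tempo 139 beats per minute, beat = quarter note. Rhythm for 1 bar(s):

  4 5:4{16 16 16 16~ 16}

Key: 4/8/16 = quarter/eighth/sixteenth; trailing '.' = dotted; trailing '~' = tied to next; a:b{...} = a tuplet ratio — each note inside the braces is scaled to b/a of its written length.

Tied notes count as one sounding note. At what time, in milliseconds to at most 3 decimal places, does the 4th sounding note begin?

1. 0.0ms @ 0 + 431.655ms (1)
2. 431.655ms @ 1 + 86.331ms (1/5)
3. 517.986ms @ 6/5 + 86.331ms (1/5)
4. 604.317ms @ 7/5 + 86.331ms (1/5)
5. 690.647ms @ 8/5 + 172.662ms (2/5)

note 4 onset = 7/5b = 604.317ms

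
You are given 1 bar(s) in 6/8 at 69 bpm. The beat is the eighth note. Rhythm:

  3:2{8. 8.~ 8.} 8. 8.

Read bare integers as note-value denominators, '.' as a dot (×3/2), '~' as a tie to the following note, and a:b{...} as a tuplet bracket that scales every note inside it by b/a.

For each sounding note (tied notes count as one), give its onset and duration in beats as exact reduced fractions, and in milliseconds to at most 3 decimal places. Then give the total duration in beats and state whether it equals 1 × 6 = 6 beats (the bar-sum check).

1) 0.0ms=0b +869.565ms=1b
2) 869.565ms=1b +1739.13ms=2b
3) 2608.696ms=3b +1304.348ms=3/2b
4) 3913.043ms=9/2b +1304.348ms=3/2b
Σ=6b of 6 (69bpm 6/8) — PASS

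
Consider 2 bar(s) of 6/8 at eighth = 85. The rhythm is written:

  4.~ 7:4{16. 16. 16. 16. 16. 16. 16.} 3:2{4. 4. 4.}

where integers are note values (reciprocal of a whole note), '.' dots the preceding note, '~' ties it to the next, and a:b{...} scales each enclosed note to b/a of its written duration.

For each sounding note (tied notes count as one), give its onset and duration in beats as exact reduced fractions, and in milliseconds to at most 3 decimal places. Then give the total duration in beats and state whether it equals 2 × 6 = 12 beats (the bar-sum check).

1) 0.0ms=0b +2420.168ms=24/7b
2) 2420.168ms=24/7b +302.521ms=3/7b
3) 2722.689ms=27/7b +302.521ms=3/7b
4) 3025.21ms=30/7b +302.521ms=3/7b
5) 3327.731ms=33/7b +302.521ms=3/7b
6) 3630.252ms=36/7b +302.521ms=3/7b
7) 3932.773ms=39/7b +302.521ms=3/7b
8) 4235.294ms=6b +1411.765ms=2b
9) 5647.059ms=8b +1411.765ms=2b
10) 7058.824ms=10b +1411.765ms=2b
Σ=12b of 12 (85bpm 6/8) — PASS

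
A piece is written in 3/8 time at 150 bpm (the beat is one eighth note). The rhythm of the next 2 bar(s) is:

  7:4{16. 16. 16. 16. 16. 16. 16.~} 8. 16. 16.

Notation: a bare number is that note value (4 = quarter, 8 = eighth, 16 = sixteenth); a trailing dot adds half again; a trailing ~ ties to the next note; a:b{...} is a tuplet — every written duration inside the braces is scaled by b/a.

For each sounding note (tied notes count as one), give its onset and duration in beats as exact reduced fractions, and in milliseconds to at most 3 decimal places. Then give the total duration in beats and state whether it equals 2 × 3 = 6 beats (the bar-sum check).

1) 0.0ms=0b +171.429ms=3/7b
2) 171.429ms=3/7b +171.429ms=3/7b
3) 342.857ms=6/7b +171.429ms=3/7b
4) 514.286ms=9/7b +171.429ms=3/7b
5) 685.714ms=12/7b +171.429ms=3/7b
6) 857.143ms=15/7b +171.429ms=3/7b
7) 1028.571ms=18/7b +771.429ms=27/14b
8) 1800.0ms=9/2b +300.0ms=3/4b
9) 2100.0ms=21/4b +300.0ms=3/4b
Σ=6b of 6 (150bpm 3/8) — PASS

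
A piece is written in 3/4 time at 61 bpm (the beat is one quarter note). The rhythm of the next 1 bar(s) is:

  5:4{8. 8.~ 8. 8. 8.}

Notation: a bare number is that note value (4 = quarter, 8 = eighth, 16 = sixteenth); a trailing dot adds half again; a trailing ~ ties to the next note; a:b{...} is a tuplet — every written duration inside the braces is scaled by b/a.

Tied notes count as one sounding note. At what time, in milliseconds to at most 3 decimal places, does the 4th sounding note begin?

1. 0.0ms @ 0 + 590.164ms (3/5)
2. 590.164ms @ 3/5 + 1180.328ms (6/5)
3. 1770.492ms @ 9/5 + 590.164ms (3/5)
4. 2360.656ms @ 12/5 + 590.164ms (3/5)

note 4 onset = 12/5b = 2360.656ms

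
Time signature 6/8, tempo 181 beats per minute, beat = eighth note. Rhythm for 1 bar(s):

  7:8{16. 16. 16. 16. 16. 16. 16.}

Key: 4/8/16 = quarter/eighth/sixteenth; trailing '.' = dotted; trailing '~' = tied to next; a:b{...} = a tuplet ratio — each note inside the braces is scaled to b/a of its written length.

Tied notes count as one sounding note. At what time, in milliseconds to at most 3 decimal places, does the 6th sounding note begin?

note 6 onset = 30/7b = 1420.679ms

1. 0.0ms @ 0 + 284.136ms (6/7)
2. 284.136ms @ 6/7 + 284.136ms (6/7)
3. 568.272ms @ 12/7 + 284.136ms (6/7)
4. 852.407ms @ 18/7 + 284.136ms (6/7)
5. 1136.543ms @ 24/7 + 284.136ms (6/7)
6. 1420.679ms @ 30/7 + 284.136ms (6/7)
7. 1704.815ms @ 36/7 + 284.136ms (6/7)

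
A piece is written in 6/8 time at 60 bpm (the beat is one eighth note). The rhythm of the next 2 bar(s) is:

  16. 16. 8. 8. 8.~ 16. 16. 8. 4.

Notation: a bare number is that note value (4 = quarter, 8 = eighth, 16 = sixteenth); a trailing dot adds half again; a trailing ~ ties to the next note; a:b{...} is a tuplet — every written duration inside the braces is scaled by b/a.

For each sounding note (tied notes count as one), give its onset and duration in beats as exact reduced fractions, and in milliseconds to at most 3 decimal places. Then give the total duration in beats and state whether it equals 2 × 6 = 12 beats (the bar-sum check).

1) 0.0ms=0b +750.0ms=3/4b
2) 750.0ms=3/4b +750.0ms=3/4b
3) 1500.0ms=3/2b +1500.0ms=3/2b
4) 3000.0ms=3b +1500.0ms=3/2b
5) 4500.0ms=9/2b +2250.0ms=9/4b
6) 6750.0ms=27/4b +750.0ms=3/4b
7) 7500.0ms=15/2b +1500.0ms=3/2b
8) 9000.0ms=9b +3000.0ms=3b
Σ=12b of 12 (60bpm 6/8) — PASS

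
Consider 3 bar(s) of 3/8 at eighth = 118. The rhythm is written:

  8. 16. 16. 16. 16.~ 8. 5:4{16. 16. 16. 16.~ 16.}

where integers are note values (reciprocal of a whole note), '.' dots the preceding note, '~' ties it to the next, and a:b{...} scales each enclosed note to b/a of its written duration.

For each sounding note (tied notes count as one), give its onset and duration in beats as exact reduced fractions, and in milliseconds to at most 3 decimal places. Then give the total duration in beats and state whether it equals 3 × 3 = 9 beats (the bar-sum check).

1) 0.0ms=0b +762.712ms=3/2b
2) 762.712ms=3/2b +381.356ms=3/4b
3) 1144.068ms=9/4b +381.356ms=3/4b
4) 1525.424ms=3b +381.356ms=3/4b
5) 1906.78ms=15/4b +1144.068ms=9/4b
6) 3050.847ms=6b +305.085ms=3/5b
7) 3355.932ms=33/5b +305.085ms=3/5b
8) 3661.017ms=36/5b +305.085ms=3/5b
9) 3966.102ms=39/5b +610.169ms=6/5b
Σ=9b of 9 (118bpm 3/8) — PASS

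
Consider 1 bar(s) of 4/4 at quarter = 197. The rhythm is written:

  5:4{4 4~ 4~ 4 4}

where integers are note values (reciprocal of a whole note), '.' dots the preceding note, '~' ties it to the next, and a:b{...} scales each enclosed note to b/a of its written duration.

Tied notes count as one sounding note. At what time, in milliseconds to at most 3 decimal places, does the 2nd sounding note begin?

1. 0.0ms @ 0 + 243.655ms (4/5)
2. 243.655ms @ 4/5 + 730.964ms (12/5)
3. 974.619ms @ 16/5 + 243.655ms (4/5)

note 2 onset = 4/5b = 243.655ms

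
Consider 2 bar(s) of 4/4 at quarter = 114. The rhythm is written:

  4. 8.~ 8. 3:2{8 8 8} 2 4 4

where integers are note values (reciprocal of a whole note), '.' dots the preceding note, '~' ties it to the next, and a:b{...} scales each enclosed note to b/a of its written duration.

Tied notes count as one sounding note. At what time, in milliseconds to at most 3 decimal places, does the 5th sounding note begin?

note 5 onset = 11/3b = 1929.825ms

1. 0.0ms @ 0 + 789.474ms (3/2)
2. 789.474ms @ 3/2 + 789.474ms (3/2)
3. 1578.947ms @ 3 + 175.439ms (1/3)
4. 1754.386ms @ 10/3 + 175.439ms (1/3)
5. 1929.825ms @ 11/3 + 175.439ms (1/3)
6. 2105.263ms @ 4 + 1052.632ms (2)
7. 3157.895ms @ 6 + 526.316ms (1)
8. 3684.211ms @ 7 + 526.316ms (1)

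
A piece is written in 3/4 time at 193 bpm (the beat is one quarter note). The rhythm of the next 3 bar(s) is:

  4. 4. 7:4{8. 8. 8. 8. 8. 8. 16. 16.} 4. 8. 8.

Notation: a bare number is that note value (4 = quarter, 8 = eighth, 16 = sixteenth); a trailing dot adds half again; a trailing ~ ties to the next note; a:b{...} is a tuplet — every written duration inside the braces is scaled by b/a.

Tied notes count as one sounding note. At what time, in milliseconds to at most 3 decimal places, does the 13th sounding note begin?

1. 0.0ms @ 0 + 466.321ms (3/2)
2. 466.321ms @ 3/2 + 466.321ms (3/2)
3. 932.642ms @ 3 + 133.235ms (3/7)
4. 1065.877ms @ 24/7 + 133.235ms (3/7)
5. 1199.112ms @ 27/7 + 133.235ms (3/7)
6. 1332.346ms @ 30/7 + 133.235ms (3/7)
7. 1465.581ms @ 33/7 + 133.235ms (3/7)
8. 1598.816ms @ 36/7 + 133.235ms (3/7)
9. 1732.05ms @ 39/7 + 66.617ms (3/14)
10. 1798.668ms @ 81/14 + 66.617ms (3/14)
11. 1865.285ms @ 6 + 466.321ms (3/2)
12. 2331.606ms @ 15/2 + 233.161ms (3/4)
13. 2564.767ms @ 33/4 + 233.161ms (3/4)

note 13 onset = 33/4b = 2564.767ms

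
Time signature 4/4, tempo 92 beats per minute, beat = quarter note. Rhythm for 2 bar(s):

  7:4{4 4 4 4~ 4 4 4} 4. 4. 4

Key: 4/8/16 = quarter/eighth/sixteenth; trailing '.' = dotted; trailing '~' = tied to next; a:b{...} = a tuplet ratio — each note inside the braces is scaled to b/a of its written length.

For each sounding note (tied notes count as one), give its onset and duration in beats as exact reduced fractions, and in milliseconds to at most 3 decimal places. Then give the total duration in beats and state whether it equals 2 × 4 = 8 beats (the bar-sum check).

1) 0.0ms=0b +372.671ms=4/7b
2) 372.671ms=4/7b +372.671ms=4/7b
3) 745.342ms=8/7b +372.671ms=4/7b
4) 1118.012ms=12/7b +745.342ms=8/7b
5) 1863.354ms=20/7b +372.671ms=4/7b
6) 2236.025ms=24/7b +372.671ms=4/7b
7) 2608.696ms=4b +978.261ms=3/2b
8) 3586.957ms=11/2b +978.261ms=3/2b
9) 4565.217ms=7b +652.174ms=1b
Σ=8b of 8 (92bpm 4/4) — PASS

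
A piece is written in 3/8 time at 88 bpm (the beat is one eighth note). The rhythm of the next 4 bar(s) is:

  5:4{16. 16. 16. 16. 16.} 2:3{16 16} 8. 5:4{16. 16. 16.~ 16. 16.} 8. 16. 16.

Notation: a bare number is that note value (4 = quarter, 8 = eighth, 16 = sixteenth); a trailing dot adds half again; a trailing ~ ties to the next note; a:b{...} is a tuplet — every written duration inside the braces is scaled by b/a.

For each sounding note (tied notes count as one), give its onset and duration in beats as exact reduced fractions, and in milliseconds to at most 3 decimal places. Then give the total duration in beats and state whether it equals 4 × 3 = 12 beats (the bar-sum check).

1) 0.0ms=0b +409.091ms=3/5b
2) 409.091ms=3/5b +409.091ms=3/5b
3) 818.182ms=6/5b +409.091ms=3/5b
4) 1227.273ms=9/5b +409.091ms=3/5b
5) 1636.364ms=12/5b +409.091ms=3/5b
6) 2045.455ms=3b +511.364ms=3/4b
7) 2556.818ms=15/4b +511.364ms=3/4b
8) 3068.182ms=9/2b +1022.727ms=3/2b
9) 4090.909ms=6b +409.091ms=3/5b
10) 4500.0ms=33/5b +409.091ms=3/5b
11) 4909.091ms=36/5b +818.182ms=6/5b
12) 5727.273ms=42/5b +409.091ms=3/5b
13) 6136.364ms=9b +1022.727ms=3/2b
14) 7159.091ms=21/2b +511.364ms=3/4b
15) 7670.455ms=45/4b +511.364ms=3/4b
Σ=12b of 12 (88bpm 3/8) — PASS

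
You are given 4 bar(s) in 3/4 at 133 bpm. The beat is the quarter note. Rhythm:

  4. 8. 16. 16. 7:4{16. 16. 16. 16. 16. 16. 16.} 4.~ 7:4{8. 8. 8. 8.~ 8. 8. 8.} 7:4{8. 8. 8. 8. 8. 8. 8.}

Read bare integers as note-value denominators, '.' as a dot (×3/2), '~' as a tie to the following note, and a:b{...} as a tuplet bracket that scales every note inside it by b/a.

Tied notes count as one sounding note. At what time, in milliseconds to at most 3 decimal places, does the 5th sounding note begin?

1. 0.0ms @ 0 + 676.692ms (3/2)
2. 676.692ms @ 3/2 + 338.346ms (3/4)
3. 1015.038ms @ 9/4 + 169.173ms (3/8)
4. 1184.211ms @ 21/8 + 169.173ms (3/8)
5. 1353.383ms @ 3 + 96.67ms (3/14)
6. 1450.054ms @ 45/14 + 96.67ms (3/14)
7. 1546.724ms @ 24/7 + 96.67ms (3/14)
8. 1643.394ms @ 51/14 + 96.67ms (3/14)
9. 1740.064ms @ 27/7 + 96.67ms (3/14)
10. 1836.735ms @ 57/14 + 96.67ms (3/14)
11. 1933.405ms @ 30/7 + 96.67ms (3/14)
12. 2030.075ms @ 9/2 + 870.032ms (27/14)
13. 2900.107ms @ 45/7 + 193.34ms (3/7)
14. 3093.448ms @ 48/7 + 193.34ms (3/7)
15. 3286.788ms @ 51/7 + 386.681ms (6/7)
16. 3673.469ms @ 57/7 + 193.34ms (3/7)
17. 3866.81ms @ 60/7 + 193.34ms (3/7)
18. 4060.15ms @ 9 + 193.34ms (3/7)
19. 4253.491ms @ 66/7 + 193.34ms (3/7)
20. 4446.831ms @ 69/7 + 193.34ms (3/7)
21. 4640.172ms @ 72/7 + 193.34ms (3/7)
22. 4833.512ms @ 75/7 + 193.34ms (3/7)
23. 5026.853ms @ 78/7 + 193.34ms (3/7)
24. 5220.193ms @ 81/7 + 193.34ms (3/7)

note 5 onset = 3b = 1353.383ms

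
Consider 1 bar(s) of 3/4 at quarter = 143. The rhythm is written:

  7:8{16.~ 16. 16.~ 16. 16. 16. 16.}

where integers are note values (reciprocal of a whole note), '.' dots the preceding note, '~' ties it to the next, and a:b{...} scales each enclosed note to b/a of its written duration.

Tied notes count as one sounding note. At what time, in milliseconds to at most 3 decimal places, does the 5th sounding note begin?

1. 0.0ms @ 0 + 359.64ms (6/7)
2. 359.64ms @ 6/7 + 359.64ms (6/7)
3. 719.281ms @ 12/7 + 179.82ms (3/7)
4. 899.101ms @ 15/7 + 179.82ms (3/7)
5. 1078.921ms @ 18/7 + 179.82ms (3/7)

note 5 onset = 18/7b = 1078.921ms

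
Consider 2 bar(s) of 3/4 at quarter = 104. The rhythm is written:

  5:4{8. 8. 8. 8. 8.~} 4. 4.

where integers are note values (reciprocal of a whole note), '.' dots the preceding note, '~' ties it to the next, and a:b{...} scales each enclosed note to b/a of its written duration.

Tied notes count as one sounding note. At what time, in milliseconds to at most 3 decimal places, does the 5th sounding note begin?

note 5 onset = 12/5b = 1384.615ms

1. 0.0ms @ 0 + 346.154ms (3/5)
2. 346.154ms @ 3/5 + 346.154ms (3/5)
3. 692.308ms @ 6/5 + 346.154ms (3/5)
4. 1038.462ms @ 9/5 + 346.154ms (3/5)
5. 1384.615ms @ 12/5 + 1211.538ms (21/10)
6. 2596.154ms @ 9/2 + 865.385ms (3/2)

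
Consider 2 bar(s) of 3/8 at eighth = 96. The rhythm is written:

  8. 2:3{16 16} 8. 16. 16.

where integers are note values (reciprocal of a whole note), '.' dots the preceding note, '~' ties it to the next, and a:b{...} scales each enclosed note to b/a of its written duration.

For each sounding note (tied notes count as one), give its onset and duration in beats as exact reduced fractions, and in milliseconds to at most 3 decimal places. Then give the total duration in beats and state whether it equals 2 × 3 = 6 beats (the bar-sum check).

1) 0.0ms=0b +937.5ms=3/2b
2) 937.5ms=3/2b +468.75ms=3/4b
3) 1406.25ms=9/4b +468.75ms=3/4b
4) 1875.0ms=3b +937.5ms=3/2b
5) 2812.5ms=9/2b +468.75ms=3/4b
6) 3281.25ms=21/4b +468.75ms=3/4b
Σ=6b of 6 (96bpm 3/8) — PASS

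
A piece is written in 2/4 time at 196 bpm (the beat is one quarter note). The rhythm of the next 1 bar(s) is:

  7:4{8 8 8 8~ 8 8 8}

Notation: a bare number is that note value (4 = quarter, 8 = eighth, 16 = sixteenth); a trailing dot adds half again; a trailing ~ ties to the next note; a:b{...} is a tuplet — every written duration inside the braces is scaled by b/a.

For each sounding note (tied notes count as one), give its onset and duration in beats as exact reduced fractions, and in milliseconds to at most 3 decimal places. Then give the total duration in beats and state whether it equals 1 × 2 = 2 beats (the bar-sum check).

1) 0.0ms=0b +87.464ms=2/7b
2) 87.464ms=2/7b +87.464ms=2/7b
3) 174.927ms=4/7b +87.464ms=2/7b
4) 262.391ms=6/7b +174.927ms=4/7b
5) 437.318ms=10/7b +87.464ms=2/7b
6) 524.781ms=12/7b +87.464ms=2/7b
Σ=2b of 2 (196bpm 2/4) — PASS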